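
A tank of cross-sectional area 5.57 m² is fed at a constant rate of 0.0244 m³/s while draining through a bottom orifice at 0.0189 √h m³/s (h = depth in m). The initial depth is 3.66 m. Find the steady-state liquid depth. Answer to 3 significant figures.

1.67 m

A dh/dt = Q_in − 0.0189 √h. Steady state requires inflow = outflow:
Q_in = 0.0189 √h_ss ⇒ √h_ss = 0.0244/0.0189 = 1.2910.
h_ss = 1.2910² = 1.6667 m. (Since h₀ = 3.66 m > h_ss, the level will fall toward this value.)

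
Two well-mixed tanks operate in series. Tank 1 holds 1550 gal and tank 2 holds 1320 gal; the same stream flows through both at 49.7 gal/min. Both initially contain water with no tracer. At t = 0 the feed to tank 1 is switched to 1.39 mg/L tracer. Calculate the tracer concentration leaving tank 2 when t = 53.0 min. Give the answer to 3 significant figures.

0.762 mg/L

Time constants: τᵢ = Vᵢ/Q for each well-mixed tank.
τ₁ = 1550/49.7 = 31.187 min; τ₂ = 1320/49.7 = 26.559 min.
Solving the cascade with C₁(0)=C₂(0)=0 gives C₂(t) = C_in[1 − (τ₁ e^(−t/τ₁) − τ₂ e^(−t/τ₂))/(τ₁ − τ₂)].
At t = 53.0: e^(−t/τ₁) = 0.18279, e^(−t/τ₂) = 0.13594.
C₂ = 1.39·[1 − (31.187·0.18279 − 26.559·0.13594)/(4.6278)] = 1.39·0.54834 = 0.76220 mg/L.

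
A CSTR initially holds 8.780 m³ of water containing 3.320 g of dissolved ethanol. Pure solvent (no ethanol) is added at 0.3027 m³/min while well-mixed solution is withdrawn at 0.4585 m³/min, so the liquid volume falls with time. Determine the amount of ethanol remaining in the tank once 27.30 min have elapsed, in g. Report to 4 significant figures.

Total volume: dV/dt = Q_in − Q_out = -0.155800 m³/min, so V(t) = 8.780 − 0.155800 t and V(27.30) = 4.52666 m³.
Species balance (pure solvent in): dm/dt = −Q_out · m/V(t).
Separate: dm/m = −Q_out dt/V(t) ⇒ ln(m/m₀) = −(Q_out/(Q_in−Q_out)) ln(V/V₀).
m = m₀ (V₀/V)^(Q_out/(Q_in−Q_out)) = 3.320 × (8.780/4.52666)^(-2.94288) = 0.472524 g.

0.4725 g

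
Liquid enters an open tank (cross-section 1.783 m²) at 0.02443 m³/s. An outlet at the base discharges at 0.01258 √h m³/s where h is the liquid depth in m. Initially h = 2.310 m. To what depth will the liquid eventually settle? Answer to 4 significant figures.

3.771 m

A dh/dt = Q_in − 0.01258 √h. Steady state requires inflow = outflow:
Q_in = 0.01258 √h_ss ⇒ √h_ss = 0.02443/0.01258 = 1.94197.
h_ss = 1.94197² = 3.77125 m. (Since h₀ = 2.310 m < h_ss, the level will rise toward this value.)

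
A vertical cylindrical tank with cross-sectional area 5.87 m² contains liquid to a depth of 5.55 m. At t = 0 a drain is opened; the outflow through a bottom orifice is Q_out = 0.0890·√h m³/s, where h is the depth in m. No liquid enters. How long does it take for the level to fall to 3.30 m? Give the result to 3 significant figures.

71.1 s

Unsteady balance on liquid volume: A dh/dt = −0.0890 √h.
Separate and integrate: 2(√h − √h₀) = −(0.0890/A) t.
t = 2A(√h₀ − √h)/0.0890 = 2·5.87·(√5.55 − √3.30)/0.0890
  = 11.740 × (2.3558 − 1.8166) / 0.0890 = 71.133 s.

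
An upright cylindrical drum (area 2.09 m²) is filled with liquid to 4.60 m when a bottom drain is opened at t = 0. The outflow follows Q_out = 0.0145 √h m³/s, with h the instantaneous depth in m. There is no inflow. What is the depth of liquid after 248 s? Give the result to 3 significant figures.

1.65 m

With no inflow, A dh/dt = −0.0145 √h.
∫ h^(−1/2) dh = −(0.0145/A) ∫ dt, giving 2√h = 2√h₀ − (0.0145/A) t.
√h = √4.60 − 0.0145·248/(2·2.09) = 2.1448 − 0.86029 = 1.2845.
h = 1.2845² = 1.6499 m.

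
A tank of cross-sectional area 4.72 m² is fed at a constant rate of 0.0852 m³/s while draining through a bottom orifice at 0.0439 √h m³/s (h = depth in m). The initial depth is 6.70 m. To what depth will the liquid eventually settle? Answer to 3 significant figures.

Mass balance (ρ constant): A dh/dt = Q_in − 0.0439 √h. At steady state dh/dt = 0:
Q_in = 0.0439 √h_ss ⇒ √h_ss = 0.0852/0.0439 = 1.9408.
h_ss = 1.9408² = 3.7666 m. (Since h₀ = 6.70 m > h_ss, the level will fall toward this value.)

3.77 m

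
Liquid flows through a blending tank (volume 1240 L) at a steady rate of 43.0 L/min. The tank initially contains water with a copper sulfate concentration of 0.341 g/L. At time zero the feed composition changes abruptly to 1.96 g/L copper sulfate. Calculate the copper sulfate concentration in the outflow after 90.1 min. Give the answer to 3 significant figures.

Accumulation = in − out for the solute gives V dC/dt = Q(C_in − C).
Rewrite as dC/dt + C/τ = C_in/τ, τ = V/Q = 28.837 min.
This is linear first-order; C(t) = C_in + (C₀ − C_in) e^(−t/τ).
C(90.1) = 1.96 + (0.341 − 1.96)·e^(−90.1/28.837) = 1.96 + (-1.6190)·0.043962 = 1.8888 g/L.

1.89 g/L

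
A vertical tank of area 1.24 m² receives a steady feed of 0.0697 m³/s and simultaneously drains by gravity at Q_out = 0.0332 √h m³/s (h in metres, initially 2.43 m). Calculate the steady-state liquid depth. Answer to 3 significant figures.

4.41 m

Mass balance (ρ constant): A dh/dt = Q_in − 0.0332 √h. At steady state dh/dt = 0:
Q_in = 0.0332 √h_ss ⇒ √h_ss = 0.0697/0.0332 = 2.0994.
h_ss = 2.0994² = 4.4075 m. (Since h₀ = 2.43 m < h_ss, the level will rise toward this value.)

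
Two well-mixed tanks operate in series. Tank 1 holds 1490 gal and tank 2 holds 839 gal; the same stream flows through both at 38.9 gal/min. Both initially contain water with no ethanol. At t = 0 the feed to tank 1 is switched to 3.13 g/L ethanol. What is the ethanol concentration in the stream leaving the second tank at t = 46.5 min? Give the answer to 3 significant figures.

1.47 g/L

Species balance on tank i: dCᵢ/dt = (Cᵢ₋₁ − Cᵢ)/τᵢ with τᵢ = Vᵢ/Q.
τ₁ = 1490/38.9 = 38.303 min; τ₂ = 839/38.9 = 21.568 min.
Solving the cascade with C₁(0)=C₂(0)=0 gives C₂(t) = C_in[1 − (τ₁ e^(−t/τ₁) − τ₂ e^(−t/τ₂))/(τ₁ − τ₂)].
At t = 46.5: e^(−t/τ₁) = 0.29701, e^(−t/τ₂) = 0.11579.
C₂ = 3.13·[1 − (38.303·0.29701 − 21.568·0.11579)/(16.735)] = 3.13·0.46944 = 1.4694 g/L.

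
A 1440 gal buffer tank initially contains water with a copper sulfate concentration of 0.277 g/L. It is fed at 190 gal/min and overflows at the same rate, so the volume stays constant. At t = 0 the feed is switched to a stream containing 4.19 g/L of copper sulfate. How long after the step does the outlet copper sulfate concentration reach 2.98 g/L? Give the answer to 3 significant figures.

8.90 min

Unsteady species balance (constant V, well mixed): V dC/dt = Q(C_in − C), so τ = V/Q = 7.5789 min.
C(t) = C_in + (C₀ − C_in) e^(−t/τ). Set C = 2.98 and solve for t:
e^(−t/τ) = (C − C_in)/(C₀ − C_in) = (2.98 − 4.19)/(0.277 − 4.19) = 0.30923
t = −τ ln(…) = 7.5789 × 1.1737 = 8.8953 min.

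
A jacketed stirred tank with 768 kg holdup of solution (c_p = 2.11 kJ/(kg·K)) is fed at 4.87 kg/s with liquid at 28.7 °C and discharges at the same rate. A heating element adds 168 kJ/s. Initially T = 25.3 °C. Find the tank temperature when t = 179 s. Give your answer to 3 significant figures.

M c_p dT/dt = ṁ c_p (T_in − T) + Q̇.
τ = M/ṁ = 157.70 s; T_ss = T_in + Q̇/(ṁ c_p) = 28.7 + 168/(4.87·2.11) = 45.049 °C.
Solution: T(t) = T_ss + (T₀ − T_ss) e^(−t/τ).
T(179) = 45.049 + (-19.749)·e^(−179/157.70) = 45.049 + (-19.749)·0.32140 = 38.702 °C.

38.7 °C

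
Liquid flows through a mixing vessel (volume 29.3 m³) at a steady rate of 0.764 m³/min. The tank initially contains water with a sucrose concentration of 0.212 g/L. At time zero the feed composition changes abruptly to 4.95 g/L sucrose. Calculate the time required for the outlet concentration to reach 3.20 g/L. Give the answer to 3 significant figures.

Species balance: V dC/dt = Q(C_in − C) ⇒ τ = V/Q = 38.351 min.
C(t) = C_in + (C₀ − C_in) e^(−t/τ). Set C = 3.20 and solve for t:
e^(−t/τ) = (C − C_in)/(C₀ − C_in) = (3.20 − 4.95)/(0.212 − 4.95) = 0.36935
t = −τ ln(…) = 38.351 × 0.99600 = 38.197 min.

38.2 min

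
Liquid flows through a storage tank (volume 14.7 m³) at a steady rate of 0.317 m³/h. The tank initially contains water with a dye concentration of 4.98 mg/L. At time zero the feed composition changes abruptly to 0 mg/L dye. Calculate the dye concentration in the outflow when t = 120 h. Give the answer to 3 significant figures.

Transient balance on the dissolved component: V dC/dt = Q(C_in − C).
Rewrite as dC/dt + C/τ = C_in/τ, τ = V/Q = 46.372 h.
Integrating: C(t) = C_in + (C₀ − C_in) e^(−t/τ).
C(120) = 0 + (4.98 − 0)·e^(−120/46.372) = 0 + (4.9800)·0.075189 = 0.37444 mg/L.

0.374 mg/L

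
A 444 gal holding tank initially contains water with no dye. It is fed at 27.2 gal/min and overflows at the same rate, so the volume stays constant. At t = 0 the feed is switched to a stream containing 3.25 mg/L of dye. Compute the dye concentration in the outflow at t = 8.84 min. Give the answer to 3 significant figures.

1.36 mg/L

Mass balance on the solute (V constant): V dC/dt = Q(C_in − C).
Time constant τ = V/Q = 444/27.2 = 16.324 min.
This is linear first-order; C(t) = C_in + (C₀ − C_in) e^(−t/τ).
C(8.84) = 3.25 + (0 − 3.25)·e^(−8.84/16.324) = 3.25 + (-3.2500)·0.58185 = 1.3590 mg/L.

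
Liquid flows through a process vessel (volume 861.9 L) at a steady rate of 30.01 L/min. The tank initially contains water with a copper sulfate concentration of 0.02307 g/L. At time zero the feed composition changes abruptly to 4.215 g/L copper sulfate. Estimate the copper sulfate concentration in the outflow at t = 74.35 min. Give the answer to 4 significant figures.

Accumulation = in − out for the solute gives V dC/dt = Q(C_in − C).
So dC/dt = (C_in − C)/τ with τ = V/Q = 861.9/30.01 = 28.7204 min.
This is linear first-order; C(t) = C_in + (C₀ − C_in) e^(−t/τ).
C(74.35) = 4.215 + (0.02307 − 4.215)·e^(−74.35/28.7204) = 4.215 + (-4.19193)·0.0751139 = 3.90013 g/L.

3.900 g/L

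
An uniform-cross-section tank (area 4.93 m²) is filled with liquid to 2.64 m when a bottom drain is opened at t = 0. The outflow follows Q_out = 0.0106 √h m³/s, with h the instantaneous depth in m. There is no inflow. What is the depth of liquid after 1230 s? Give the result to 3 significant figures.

A dh/dt = −Q_out = −0.0106 √h.
This is separable: 2 d(√h)/dt = −0.0106/A, so √h = √h₀ − (0.0106/(2A)) t.
√h = √2.64 − 0.0106·1230/(2·4.93) = 1.6248 − 1.3223 = 0.30250.
h = 0.30250² = 0.091503 m.

0.0915 m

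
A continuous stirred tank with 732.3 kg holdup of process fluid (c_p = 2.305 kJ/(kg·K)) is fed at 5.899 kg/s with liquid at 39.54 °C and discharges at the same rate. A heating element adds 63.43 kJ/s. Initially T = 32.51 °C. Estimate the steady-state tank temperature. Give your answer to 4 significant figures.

44.20 °C

First-law balance (no shaft work): M c_p dT/dt = ṁ c_p (T_in − T) + 63.43.
At steady state dT/dt = 0 ⇒ T_ss = T_in + Q̇/(ṁ c_p) = 39.54 + 63.43/(5.899·2.305) = 44.2049 °C.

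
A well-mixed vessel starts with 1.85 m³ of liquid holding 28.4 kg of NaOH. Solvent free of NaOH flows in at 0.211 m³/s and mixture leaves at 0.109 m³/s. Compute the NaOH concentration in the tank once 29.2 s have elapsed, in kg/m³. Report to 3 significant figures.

2.11 kg/m³

Total volume: dV/dt = Q_in − Q_out = 0.10200 m³/s, so V(t) = 1.85 + 0.10200 t and V(29.2) = 4.8284 m³.
Species balance (pure solvent in): dm/dt = −Q_out · m/V(t).
Separate: dm/m = −Q_out dt/V(t) ⇒ ln(m/m₀) = −(Q_out/(Q_in−Q_out)) ln(V/V₀).
m = m₀ (V₀/V)^(Q_out/(Q_in−Q_out)) = 28.4 × (1.85/4.8284)^(1.0686) = 10.188 kg.
C = m/V = 10.188/4.8284 = 2.1100 kg/m³.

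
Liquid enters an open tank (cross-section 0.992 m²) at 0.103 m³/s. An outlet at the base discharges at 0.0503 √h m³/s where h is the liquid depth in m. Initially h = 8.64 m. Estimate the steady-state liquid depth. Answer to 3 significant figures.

4.19 m

A dh/dt = Q_in − 0.0503 √h. Steady state requires inflow = outflow:
Q_in = 0.0503 √h_ss ⇒ √h_ss = 0.103/0.0503 = 2.0477.
h_ss = 2.0477² = 4.1931 m. (Since h₀ = 8.64 m > h_ss, the level will fall toward this value.)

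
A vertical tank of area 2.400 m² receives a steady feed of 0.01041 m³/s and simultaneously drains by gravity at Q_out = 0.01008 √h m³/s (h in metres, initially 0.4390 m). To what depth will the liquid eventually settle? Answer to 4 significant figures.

Unsteady balance on liquid volume: A dh/dt = Q_in − 0.01008 √h. At steady state dh/dt = 0:
Q_in = 0.01008 √h_ss ⇒ √h_ss = 0.01041/0.01008 = 1.03274.
h_ss = 1.03274² = 1.06655 m. (Since h₀ = 0.4390 m < h_ss, the level will rise toward this value.)

1.067 m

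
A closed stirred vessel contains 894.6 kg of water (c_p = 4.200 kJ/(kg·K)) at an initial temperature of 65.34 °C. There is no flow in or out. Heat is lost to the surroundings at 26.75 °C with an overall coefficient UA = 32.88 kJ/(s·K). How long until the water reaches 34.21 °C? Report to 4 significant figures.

Lumped-capacitance energy balance: M c_p dT/dt = UA(T_amb − T).
τ = M c_p/UA = 114.274 s; T_ss = T_amb = 26.7500 °C.
T(t) = T_ss + (T₀ − T_ss)e^(−t/τ); set T = 34.21:
t = −τ ln[(T − T_ss)/(T₀ − T_ss)] = −114.274 · ln(0.193314) = 187.802 s.

187.8 s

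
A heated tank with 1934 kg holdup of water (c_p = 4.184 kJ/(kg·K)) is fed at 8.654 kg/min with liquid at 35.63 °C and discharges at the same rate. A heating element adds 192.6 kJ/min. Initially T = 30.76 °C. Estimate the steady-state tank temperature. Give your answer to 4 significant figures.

M c_p dT/dt = ṁ c_p (T_in − T) + Q̇.
At steady state dT/dt = 0 ⇒ T_ss = T_in + Q̇/(ṁ c_p) = 35.63 + 192.6/(8.654·4.184) = 40.9492 °C.

40.95 °C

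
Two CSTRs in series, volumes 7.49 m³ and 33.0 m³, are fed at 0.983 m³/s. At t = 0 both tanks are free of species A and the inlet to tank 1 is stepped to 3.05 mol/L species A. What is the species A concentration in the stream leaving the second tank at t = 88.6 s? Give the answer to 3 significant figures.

Time constants: τᵢ = Vᵢ/Q for each well-mixed tank.
τ₁ = 7.49/0.983 = 7.6195 s; τ₂ = 33.0/0.983 = 33.571 s.
Solving the cascade with C₁(0)=C₂(0)=0 gives C₂(t) = C_in[1 − (τ₁ e^(−t/τ₁) − τ₂ e^(−t/τ₂))/(τ₁ − τ₂)].
At t = 88.6: e^(−t/τ₁) = 8.9129e-06, e^(−t/τ₂) = 0.071418.
C₂ = 3.05·[1 − (7.6195·8.9129e-06 − 33.571·0.071418)/(-25.951)] = 3.05·0.90762 = 2.7682 mol/L.

2.77 mol/L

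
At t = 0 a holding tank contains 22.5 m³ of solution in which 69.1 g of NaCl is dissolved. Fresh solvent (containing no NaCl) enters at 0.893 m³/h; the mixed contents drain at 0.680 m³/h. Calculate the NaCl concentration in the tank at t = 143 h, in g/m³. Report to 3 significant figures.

Total volume: dV/dt = Q_in − Q_out = 0.21300 m³/h, so V(t) = 22.5 + 0.21300 t and V(143) = 52.959 m³.
No NaCl enters, so dm/dt = −Q_out · (m/V).
Separate: dm/m = −Q_out dt/V(t) ⇒ ln(m/m₀) = −(Q_out/(Q_in−Q_out)) ln(V/V₀).
m = m₀ (V₀/V)^(Q_out/(Q_in−Q_out)) = 69.1 × (22.5/52.959)^(3.1925) = 4.4941 g.
C = m/V = 4.4941/52.959 = 0.084861 g/m³.

0.0849 g/m³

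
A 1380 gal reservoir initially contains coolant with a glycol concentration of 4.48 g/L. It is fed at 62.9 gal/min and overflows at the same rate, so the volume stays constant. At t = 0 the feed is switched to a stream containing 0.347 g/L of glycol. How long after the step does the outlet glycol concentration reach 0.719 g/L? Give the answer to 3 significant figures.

Species balance: V dC/dt = Q(C_in − C) ⇒ τ = V/Q = 21.940 min.
C(t) = C_in + (C₀ − C_in) e^(−t/τ). Set C = 0.719 and solve for t:
e^(−t/τ) = (C − C_in)/(C₀ − C_in) = (0.719 − 0.347)/(4.48 − 0.347) = 0.090007
t = −τ ln(…) = 21.940 × 2.4079 = 52.828 min.

52.8 min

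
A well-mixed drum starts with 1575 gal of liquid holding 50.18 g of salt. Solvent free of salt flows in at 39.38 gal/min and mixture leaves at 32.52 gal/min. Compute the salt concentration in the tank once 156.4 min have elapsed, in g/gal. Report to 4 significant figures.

Let m(t) be the amount of salt. Volume: V(t) = V₀ + (Q_in − Q_out) t = 1575 + 6.86000 t; V(156.4) = 2647.90 gal.
Solute balance: dm/dt = 0 − Q_out C = −Q_out m/V(t).
Separate: dm/m = −Q_out dt/V(t) ⇒ ln(m/m₀) = −(Q_out/(Q_in−Q_out)) ln(V/V₀).
m = m₀ (V₀/V)^(Q_out/(Q_in−Q_out)) = 50.18 × (1575/2647.90)^(4.74052) = 4.27529 g.
C = m/V = 4.27529/2647.90 = 0.00161459 g/gal.

0.001615 g/gal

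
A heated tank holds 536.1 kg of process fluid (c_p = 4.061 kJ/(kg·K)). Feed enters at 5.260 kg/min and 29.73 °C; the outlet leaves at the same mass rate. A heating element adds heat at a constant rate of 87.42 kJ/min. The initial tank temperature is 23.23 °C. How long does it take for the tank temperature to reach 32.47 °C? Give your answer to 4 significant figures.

209.8 min

Heat balance on the well-mixed liquid: M c_p dT/dt = ṁ c_p (T_in − T) + 87.42.
τ = M/ṁ = 101.920 min; T_ss = T_in + Q̇/(ṁ c_p) = 33.8225 °C.
T(t) = T_ss + (T₀ − T_ss) e^(−t/τ). Set T = 32.47:
e^(−t/τ) = (32.47 − 33.8225)/(23.23 − 33.8225) = 0.127687
t = −101.920 · ln(0.127687) = 209.769 min.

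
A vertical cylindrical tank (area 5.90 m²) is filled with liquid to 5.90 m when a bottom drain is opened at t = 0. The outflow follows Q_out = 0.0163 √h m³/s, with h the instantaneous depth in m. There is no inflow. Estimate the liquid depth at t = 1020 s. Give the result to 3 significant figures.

1.04 m

A dh/dt = −Q_out = −0.0163 √h.
∫ h^(−1/2) dh = −(0.0163/A) ∫ dt, giving 2√h = 2√h₀ − (0.0163/A) t.
√h = √5.90 − 0.0163·1020/(2·5.90) = 2.4290 − 1.4090 = 1.0200.
h = 1.0200² = 1.0404 m.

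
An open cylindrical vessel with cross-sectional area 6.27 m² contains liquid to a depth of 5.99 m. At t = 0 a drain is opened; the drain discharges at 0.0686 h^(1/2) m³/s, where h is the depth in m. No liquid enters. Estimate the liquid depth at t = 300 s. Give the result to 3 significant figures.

A dh/dt = −Q_out = −0.0686 √h.
∫ h^(−1/2) dh = −(0.0686/A) ∫ dt, giving 2√h = 2√h₀ − (0.0686/A) t.
√h = √5.99 − 0.0686·300/(2·6.27) = 2.4474 − 1.6411 = 0.80630.
h = 0.80630² = 0.65012 m.

0.650 m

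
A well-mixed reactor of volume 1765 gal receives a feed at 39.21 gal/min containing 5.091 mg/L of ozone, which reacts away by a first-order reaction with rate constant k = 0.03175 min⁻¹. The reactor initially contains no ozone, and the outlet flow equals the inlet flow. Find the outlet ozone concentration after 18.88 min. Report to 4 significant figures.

Accumulation = in − out − consumed: V dC/dt = Q C_in − Q C − k V C.
dC/dt = (Q/V) C_in − (Q/V + k) C; effective rate a = Q/V + k = 0.0222153 + 0.03175 = 0.0539653 min⁻¹.
C_ss = Q C_in/(Q + kV) = 2.09576 mg/L; C(t) = C_ss + (C₀ − C_ss) e^(−a t).
C(18.88) = 2.09576 + (-2.09576)·e^(−0.0539653·18.88) = 2.09576 + (-2.09576)·0.361005 = 1.33918 mg/L.

1.339 mg/L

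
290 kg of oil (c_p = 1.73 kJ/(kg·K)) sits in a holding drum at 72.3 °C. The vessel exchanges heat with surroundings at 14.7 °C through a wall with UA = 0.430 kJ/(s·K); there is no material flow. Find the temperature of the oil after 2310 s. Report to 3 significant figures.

22.7 °C

Lumped-capacitance energy balance: M c_p dT/dt = UA(T_amb − T).
dT/dt = (T_ss − T)/τ with T_ss = T_amb = 14.700 °C, τ = M c_p/UA = 290·1.73/0.430 = 1166.7 s.
Integrating: T(t) = T_ss + (T₀ − T_ss) e^(−t/τ).
T(2310) = 14.700 + (57.600)·0.13809 = 22.654 °C.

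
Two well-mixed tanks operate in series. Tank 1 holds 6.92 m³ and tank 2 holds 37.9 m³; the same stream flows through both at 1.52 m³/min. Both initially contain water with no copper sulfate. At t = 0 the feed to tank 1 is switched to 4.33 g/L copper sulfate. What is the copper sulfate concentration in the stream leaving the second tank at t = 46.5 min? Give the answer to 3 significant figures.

Time constants: τᵢ = Vᵢ/Q for each well-mixed tank.
τ₁ = 6.92/1.52 = 4.5526 min; τ₂ = 37.9/1.52 = 24.934 min.
Tank 1: C₁ = C_in(1 − e^(−t/τ₁)). Tank 2 (τ₁ ≠ τ₂): C₂ = C_in[1 − (τ₁ e^(−t/τ₁) − τ₂ e^(−t/τ₂))/(τ₁ − τ₂)].
At t = 46.5: e^(−t/τ₁) = 3.6658e-05, e^(−t/τ₂) = 0.15491.
C₂ = 4.33·[1 − (4.5526·3.6658e-05 − 24.934·0.15491)/(-20.382)] = 4.33·0.81050 = 3.5094 g/L.

3.51 g/L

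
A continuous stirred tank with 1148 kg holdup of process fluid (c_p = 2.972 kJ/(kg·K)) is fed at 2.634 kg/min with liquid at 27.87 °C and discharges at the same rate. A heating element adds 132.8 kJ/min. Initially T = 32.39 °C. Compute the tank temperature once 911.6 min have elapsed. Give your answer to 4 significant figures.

M c_p dT/dt = ṁ c_p (T_in − T) + Q̇.
τ = M/ṁ = 435.839 min; T_ss = T_in + Q̇/(ṁ c_p) = 27.87 + 132.8/(2.634·2.972) = 44.8342 °C.
T approaches T_ss exponentially: T(t) = T_ss + (T₀ − T_ss) e^(−t/τ).
T(911.6) = 44.8342 + (-12.4442)·e^(−911.6/435.839) = 44.8342 + (-12.4442)·0.123490 = 43.2975 °C.

43.30 °C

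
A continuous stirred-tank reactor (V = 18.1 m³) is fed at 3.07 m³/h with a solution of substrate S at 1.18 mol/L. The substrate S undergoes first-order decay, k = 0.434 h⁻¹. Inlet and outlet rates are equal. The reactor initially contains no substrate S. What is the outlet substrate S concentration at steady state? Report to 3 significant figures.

V dC/dt = Q(C_in − C) − k V C.
Steady state (dC/dt = 0): C_ss = Q C_in/(Q + kV) = C_in/(1 + kV/Q).
C_ss = 3.07·1.18/(3.07 + 0.434·18.1) = 3.6226/10.925 = 0.33158 mol/L.

0.332 mol/L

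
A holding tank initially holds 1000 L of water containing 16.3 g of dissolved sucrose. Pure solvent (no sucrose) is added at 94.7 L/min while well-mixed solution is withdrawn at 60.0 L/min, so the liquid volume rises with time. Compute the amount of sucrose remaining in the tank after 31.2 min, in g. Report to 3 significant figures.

4.58 g

Total volume: dV/dt = Q_in − Q_out = 34.700 L/min, so V(t) = 1000 + 34.700 t and V(31.2) = 2082.6 L.
Species balance (pure solvent in): dm/dt = −Q_out · m/V(t).
dm/m = −Q_out dt/(V₀ + 34.700 t); integrating gives ln(m/m₀) = −(Q_out/(Q_in−Q_out)) ln(V/V₀).
m = m₀ (V₀/V)^(Q_out/(Q_in−Q_out)) = 16.3 × (1000/2082.6)^(1.7291) = 4.5843 g.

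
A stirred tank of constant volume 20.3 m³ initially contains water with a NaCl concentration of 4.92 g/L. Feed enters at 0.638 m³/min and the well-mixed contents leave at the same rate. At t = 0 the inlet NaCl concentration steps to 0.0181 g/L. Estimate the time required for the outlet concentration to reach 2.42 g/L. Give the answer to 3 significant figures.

22.7 min

Unsteady species balance (constant V, well mixed): V dC/dt = Q(C_in − C), so τ = V/Q = 31.818 min.
C(t) = C_in + (C₀ − C_in) e^(−t/τ). Set C = 2.42 and solve for t:
e^(−t/τ) = (C − C_in)/(C₀ − C_in) = (2.42 − 0.0181)/(4.92 − 0.0181) = 0.48999
t = −τ ln(…) = 31.818 × 0.71336 = 22.698 min.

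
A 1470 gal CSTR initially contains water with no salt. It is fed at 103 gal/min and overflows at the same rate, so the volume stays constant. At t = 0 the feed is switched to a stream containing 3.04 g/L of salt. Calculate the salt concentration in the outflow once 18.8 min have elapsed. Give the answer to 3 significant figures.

2.23 g/L

Transient balance on the dissolved component: V dC/dt = Q(C_in − C).
So dC/dt = (C_in − C)/τ with τ = V/Q = 1470/103 = 14.272 min.
This is linear first-order; C(t) = C_in + (C₀ − C_in) e^(−t/τ).
C(18.8) = 3.04 + (0 − 3.04)·e^(−18.8/14.272) = 3.04 + (-3.0400)·0.26786 = 2.2257 g/L.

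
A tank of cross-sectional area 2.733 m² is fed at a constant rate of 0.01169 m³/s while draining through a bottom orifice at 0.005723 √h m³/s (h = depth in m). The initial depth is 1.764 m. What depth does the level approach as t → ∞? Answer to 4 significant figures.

Level balance: A dh/dt = 0.01169 − 0.005723 √h. Setting dh/dt = 0:
Q_in = 0.005723 √h_ss ⇒ √h_ss = 0.01169/0.005723 = 2.04263.
h_ss = 2.04263² = 4.17236 m. (Since h₀ = 1.764 m < h_ss, the level will rise toward this value.)

4.172 m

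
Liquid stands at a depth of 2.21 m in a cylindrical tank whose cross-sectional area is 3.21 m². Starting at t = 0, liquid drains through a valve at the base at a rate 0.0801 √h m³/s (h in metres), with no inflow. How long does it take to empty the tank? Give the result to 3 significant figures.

119 s

With no inflow, A dh/dt = −0.0801 √h.
Separate and integrate: 2(√h − √h₀) = −(0.0801/A) t.
Set h = 0: 2√h₀ = (0.0801/A) t_empty ⇒ t_empty = 2A√h₀/0.0801.
t_empty = 2·3.21·√2.21/0.0801 = 6.4200·1.4866/0.0801 = 119.15 s.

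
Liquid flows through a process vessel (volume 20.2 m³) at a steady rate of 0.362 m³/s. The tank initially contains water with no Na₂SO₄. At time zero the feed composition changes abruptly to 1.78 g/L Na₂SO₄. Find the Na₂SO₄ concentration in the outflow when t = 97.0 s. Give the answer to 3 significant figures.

1.47 g/L

Species balance on the tank: V dC/dt = Q(C_in − C).
So dC/dt = (C_in − C)/τ with τ = V/Q = 20.2/0.362 = 55.801 s.
Solution: C(t) = C_in + (C₀ − C_in) e^(−t/τ).
C(97.0) = 1.78 + (0 − 1.78)·e^(−97.0/55.801) = 1.78 + (-1.7800)·0.17582 = 1.4670 g/L.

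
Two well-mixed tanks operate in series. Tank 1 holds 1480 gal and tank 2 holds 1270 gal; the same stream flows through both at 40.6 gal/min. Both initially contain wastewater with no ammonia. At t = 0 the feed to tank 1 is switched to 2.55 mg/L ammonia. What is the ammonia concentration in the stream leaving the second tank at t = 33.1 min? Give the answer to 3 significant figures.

Species balance on tank i: dCᵢ/dt = (Cᵢ₋₁ − Cᵢ)/τᵢ with τᵢ = Vᵢ/Q.
τ₁ = 1480/40.6 = 36.453 min; τ₂ = 1270/40.6 = 31.281 min.
Tank 1: C₁ = C_in(1 − e^(−t/τ₁)). Tank 2 (τ₁ ≠ τ₂): C₂ = C_in[1 − (τ₁ e^(−t/τ₁) − τ₂ e^(−t/τ₂))/(τ₁ − τ₂)].
At t = 33.1: e^(−t/τ₁) = 0.40332, e^(−t/τ₂) = 0.34709.
C₂ = 2.55·[1 − (36.453·0.40332 − 31.281·0.34709)/(5.1724)] = 2.55·0.25662 = 0.65438 mg/L.

0.654 mg/L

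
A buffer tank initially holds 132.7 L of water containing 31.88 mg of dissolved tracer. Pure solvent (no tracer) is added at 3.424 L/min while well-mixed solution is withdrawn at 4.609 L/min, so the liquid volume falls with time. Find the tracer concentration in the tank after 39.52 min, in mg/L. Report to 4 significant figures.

0.06830 mg/L

Let m(t) be the amount of tracer. Volume: V(t) = V₀ + (Q_in − Q_out) t = 132.7 − 1.18500 t; V(39.52) = 85.8688 L.
Solute balance: dm/dt = 0 − Q_out C = −Q_out m/V(t).
Separate: dm/m = −Q_out dt/V(t) ⇒ ln(m/m₀) = −(Q_out/(Q_in−Q_out)) ln(V/V₀).
m = m₀ (V₀/V)^(Q_out/(Q_in−Q_out)) = 31.88 × (132.7/85.8688)^(-3.88945) = 5.86508 mg.
C = m/V = 5.86508/85.8688 = 0.0683028 mg/L.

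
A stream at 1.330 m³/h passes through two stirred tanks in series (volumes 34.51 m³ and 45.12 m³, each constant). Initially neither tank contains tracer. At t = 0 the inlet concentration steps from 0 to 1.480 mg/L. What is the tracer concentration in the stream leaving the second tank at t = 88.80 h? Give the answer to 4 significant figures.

1.178 mg/L

Each tank obeys Vᵢ dCᵢ/dt = Q(Cᵢ₋₁ − Cᵢ), so τᵢ = Vᵢ/Q.
τ₁ = 34.51/1.330 = 25.9474 h; τ₂ = 45.12/1.330 = 33.9248 h.
Solving the cascade with C₁(0)=C₂(0)=0 gives C₂(t) = C_in[1 − (τ₁ e^(−t/τ₁) − τ₂ e^(−t/τ₂))/(τ₁ − τ₂)].
At t = 88.80: e^(−t/τ₁) = 0.0326369, e^(−t/τ₂) = 0.0729812.
C₂ = 1.480·[1 − (25.9474·0.0326369 − 33.9248·0.0729812)/(-7.97744)] = 1.480·0.795795 = 1.17778 mg/L.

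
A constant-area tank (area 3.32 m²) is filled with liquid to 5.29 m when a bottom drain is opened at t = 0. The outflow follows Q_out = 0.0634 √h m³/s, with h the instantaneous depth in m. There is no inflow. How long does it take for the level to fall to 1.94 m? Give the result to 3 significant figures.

95.0 s

Mass balance (ρ constant): A dh/dt = −0.0634 √h.
∫ h^(−1/2) dh = −(0.0634/A) ∫ dt, giving 2√h = 2√h₀ − (0.0634/A) t.
t = 2A(√h₀ − √h)/0.0634 = 2·3.32·(√5.29 − √1.94)/0.0634
  = 6.6400 × (2.3000 − 1.3928) / 0.0634 = 95.009 s.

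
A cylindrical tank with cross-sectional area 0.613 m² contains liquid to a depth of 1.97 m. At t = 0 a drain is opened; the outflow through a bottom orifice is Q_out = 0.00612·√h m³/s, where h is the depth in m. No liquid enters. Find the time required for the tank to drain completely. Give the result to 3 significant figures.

A dh/dt = −Q_out = −0.00612 √h.
Separate and integrate: 2(√h − √h₀) = −(0.00612/A) t.
Set h = 0: 2√h₀ = (0.00612/A) t_empty ⇒ t_empty = 2A√h₀/0.00612.
t_empty = 2·0.613·√1.97/0.00612 = 1.2260·1.4036/0.00612 = 281.17 s.

281 s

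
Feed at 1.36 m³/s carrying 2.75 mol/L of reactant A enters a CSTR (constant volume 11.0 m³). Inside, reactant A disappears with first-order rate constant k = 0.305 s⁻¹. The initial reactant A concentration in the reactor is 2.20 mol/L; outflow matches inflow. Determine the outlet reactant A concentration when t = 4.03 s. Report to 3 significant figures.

1.04 mol/L

V dC/dt = Q(C_in − C) − k V C.
This is linear with rate a = Q/V + k = 0.42864 s⁻¹.
C_ss = Q C_in/(Q + kV) = 0.79321 mol/L; C(t) = C_ss + (C₀ − C_ss) e^(−a t).
C(4.03) = 0.79321 + (1.4068)·e^(−0.42864·4.03) = 0.79321 + (1.4068)·0.17775 = 1.0433 mol/L.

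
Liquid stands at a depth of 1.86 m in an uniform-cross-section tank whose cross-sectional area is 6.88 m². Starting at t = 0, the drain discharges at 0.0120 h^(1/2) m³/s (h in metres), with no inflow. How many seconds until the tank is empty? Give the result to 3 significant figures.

Accumulation of liquid (constant cross-section A): A dh/dt = −0.0120 √h.
Separate and integrate: 2(√h − √h₀) = −(0.0120/A) t.
Tank is empty when √h = 0: t_empty = 2A√h₀/0.0120.
t_empty = 2·6.88·√1.86/0.0120 = 13.760·1.3638/0.0120 = 1563.8 s.

1560 s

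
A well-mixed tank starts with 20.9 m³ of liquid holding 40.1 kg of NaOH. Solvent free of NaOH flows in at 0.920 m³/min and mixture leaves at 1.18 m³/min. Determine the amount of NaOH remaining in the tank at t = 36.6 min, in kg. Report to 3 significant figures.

2.54 kg

Total volume: dV/dt = Q_in − Q_out = -0.26000 m³/min, so V(t) = 20.9 − 0.26000 t and V(36.6) = 11.384 m³.
Species balance (pure solvent in): dm/dt = −Q_out · m/V(t).
dm/m = −Q_out dt/(V₀ − 0.26000 t); integrating gives ln(m/m₀) = −(Q_out/(Q_in−Q_out)) ln(V/V₀).
m = m₀ (V₀/V)^(Q_out/(Q_in−Q_out)) = 40.1 × (20.9/11.384)^(-4.5385) = 2.5449 kg.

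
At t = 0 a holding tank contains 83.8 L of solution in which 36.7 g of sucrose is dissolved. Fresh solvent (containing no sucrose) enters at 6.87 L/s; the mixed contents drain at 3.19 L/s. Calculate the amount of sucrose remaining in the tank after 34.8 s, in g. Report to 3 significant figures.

16.4 g

Let m(t) be the amount of sucrose. Volume: V(t) = V₀ + (Q_in − Q_out) t = 83.8 + 3.6800 t; V(34.8) = 211.86 L.
Solute balance: dm/dt = 0 − Q_out C = −Q_out m/V(t).
Separate: dm/m = −Q_out dt/V(t) ⇒ ln(m/m₀) = −(Q_out/(Q_in−Q_out)) ln(V/V₀).
m = m₀ (V₀/V)^(Q_out/(Q_in−Q_out)) = 36.7 × (83.8/211.86)^(0.86685) = 16.424 g.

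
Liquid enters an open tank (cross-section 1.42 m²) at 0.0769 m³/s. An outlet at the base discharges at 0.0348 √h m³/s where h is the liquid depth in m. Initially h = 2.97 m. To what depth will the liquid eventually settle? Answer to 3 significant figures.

Level balance: A dh/dt = 0.0769 − 0.0348 √h. Setting dh/dt = 0:
Q_in = 0.0348 √h_ss ⇒ √h_ss = 0.0769/0.0348 = 2.2098.
h_ss = 2.2098² = 4.8831 m. (Since h₀ = 2.97 m < h_ss, the level will rise toward this value.)

4.88 m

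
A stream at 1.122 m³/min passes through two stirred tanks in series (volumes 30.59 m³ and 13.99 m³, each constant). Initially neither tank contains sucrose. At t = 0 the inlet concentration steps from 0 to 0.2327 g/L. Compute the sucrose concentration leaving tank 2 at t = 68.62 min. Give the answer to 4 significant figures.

0.1989 g/L

Species balance on tank i: dCᵢ/dt = (Cᵢ₋₁ − Cᵢ)/τᵢ with τᵢ = Vᵢ/Q.
τ₁ = 30.59/1.122 = 27.2638 min; τ₂ = 13.99/1.122 = 12.4688 min.
Tank 1: C₁ = C_in(1 − e^(−t/τ₁)). Tank 2 (τ₁ ≠ τ₂): C₂ = C_in[1 − (τ₁ e^(−t/τ₁) − τ₂ e^(−t/τ₂))/(τ₁ − τ₂)].
At t = 68.62: e^(−t/τ₁) = 0.0807103, e^(−t/τ₂) = 0.00407317.
C₂ = 0.2327·[1 − (27.2638·0.0807103 − 12.4688·0.00407317)/(14.7950)] = 0.2327·0.854702 = 0.198889 g/L.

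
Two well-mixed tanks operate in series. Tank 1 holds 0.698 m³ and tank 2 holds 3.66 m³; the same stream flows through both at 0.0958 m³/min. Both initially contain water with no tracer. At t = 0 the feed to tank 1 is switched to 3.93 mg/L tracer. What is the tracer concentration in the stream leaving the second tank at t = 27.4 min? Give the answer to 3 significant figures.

Time constants: τᵢ = Vᵢ/Q for each well-mixed tank.
τ₁ = 0.698/0.0958 = 7.2860 min; τ₂ = 3.66/0.0958 = 38.205 min.
Solving the cascade with C₁(0)=C₂(0)=0 gives C₂(t) = C_in[1 − (τ₁ e^(−t/τ₁) − τ₂ e^(−t/τ₂))/(τ₁ − τ₂)].
At t = 27.4: e^(−t/τ₁) = 0.023269, e^(−t/τ₂) = 0.48812.
C₂ = 3.93·[1 − (7.2860·0.023269 − 38.205·0.48812)/(-30.919)] = 3.93·0.40234 = 1.5812 mg/L.

1.58 mg/L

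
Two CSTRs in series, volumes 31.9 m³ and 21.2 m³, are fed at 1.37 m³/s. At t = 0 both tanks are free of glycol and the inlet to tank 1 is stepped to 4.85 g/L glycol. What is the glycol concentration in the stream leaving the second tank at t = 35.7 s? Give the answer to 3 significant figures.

Species balance on tank i: dCᵢ/dt = (Cᵢ₋₁ − Cᵢ)/τᵢ with τᵢ = Vᵢ/Q.
τ₁ = 31.9/1.37 = 23.285 s; τ₂ = 21.2/1.37 = 15.474 s.
Tank 1: C₁ = C_in(1 − e^(−t/τ₁)). Tank 2 (τ₁ ≠ τ₂): C₂ = C_in[1 − (τ₁ e^(−t/τ₁) − τ₂ e^(−t/τ₂))/(τ₁ − τ₂)].
At t = 35.7: e^(−t/τ₁) = 0.21584, e^(−t/τ₂) = 0.099557.
C₂ = 4.85·[1 − (23.285·0.21584 − 15.474·0.099557)/(7.8102)] = 4.85·0.55375 = 2.6857 g/L.

2.69 g/L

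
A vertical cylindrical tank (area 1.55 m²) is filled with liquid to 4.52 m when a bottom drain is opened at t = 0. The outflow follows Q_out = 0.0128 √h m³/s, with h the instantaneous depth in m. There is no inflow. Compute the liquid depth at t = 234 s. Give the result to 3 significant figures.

1.35 m

A dh/dt = −Q_out = −0.0128 √h.
This is separable: 2 d(√h)/dt = −0.0128/A, so √h = √h₀ − (0.0128/(2A)) t.
√h = √4.52 − 0.0128·234/(2·1.55) = 2.1260 − 0.96619 = 1.1598.
h = 1.1598² = 1.3452 m.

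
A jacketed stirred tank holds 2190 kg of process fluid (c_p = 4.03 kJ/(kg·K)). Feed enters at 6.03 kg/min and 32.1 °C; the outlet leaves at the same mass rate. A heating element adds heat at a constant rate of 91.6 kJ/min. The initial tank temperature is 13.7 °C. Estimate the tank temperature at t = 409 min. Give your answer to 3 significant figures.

28.7 °C

Energy balance: M c_p dT/dt = ṁ c_p (T_in − T) + 91.6.
Rearrange: dT/dt = (T_ss − T)/τ with τ = M/ṁ = 363.18 min and T_ss = T_in + Q̇/(ṁ c_p) = 35.869 °C.
T approaches T_ss exponentially: T(t) = T_ss + (T₀ − T_ss) e^(−t/τ).
T(409) = 35.869 + (-22.169)·e^(−409/363.18) = 35.869 + (-22.169)·0.32428 = 28.680 °C.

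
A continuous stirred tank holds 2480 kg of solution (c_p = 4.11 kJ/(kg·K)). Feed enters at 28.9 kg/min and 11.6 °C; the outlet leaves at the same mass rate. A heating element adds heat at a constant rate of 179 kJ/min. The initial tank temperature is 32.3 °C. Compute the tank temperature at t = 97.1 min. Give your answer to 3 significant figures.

19.3 °C

Unsteady energy balance on the tank contents: M c_p dT/dt = ṁ c_p (T_in − T) + 179.
Rearrange: dT/dt = (T_ss − T)/τ with τ = M/ṁ = 85.813 min and T_ss = T_in + Q̇/(ṁ c_p) = 13.107 °C.
This is linear first-order; T(t) = T_ss + (T₀ − T_ss) e^(−t/τ).
T(97.1) = 13.107 + (19.193)·e^(−97.1/85.813) = 13.107 + (19.193)·0.32254 = 19.298 °C.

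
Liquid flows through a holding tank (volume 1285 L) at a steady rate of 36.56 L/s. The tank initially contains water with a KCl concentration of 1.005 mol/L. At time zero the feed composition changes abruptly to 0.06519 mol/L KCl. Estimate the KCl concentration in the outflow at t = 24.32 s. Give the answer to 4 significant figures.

Transient balance on the dissolved component: V dC/dt = Q(C_in − C).
Time constant τ = V/Q = 1285/36.56 = 35.1477 s.
C approaches C_in exponentially: C(t) = C_in + (C₀ − C_in) e^(−t/τ).
C(24.32) = 0.06519 + (1.005 − 0.06519)·e^(−24.32/35.1477) = 0.06519 + (0.939810)·0.500605 = 0.535664 mol/L.

0.5357 mol/L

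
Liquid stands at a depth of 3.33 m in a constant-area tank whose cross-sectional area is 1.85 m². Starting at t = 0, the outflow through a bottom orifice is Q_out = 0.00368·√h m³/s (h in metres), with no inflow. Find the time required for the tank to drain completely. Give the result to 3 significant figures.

A dh/dt = −Q_out = −0.00368 √h.
This is separable: 2 d(√h)/dt = −0.00368/A, so √h = √h₀ − (0.00368/(2A)) t.
Set h = 0: 2√h₀ = (0.00368/A) t_empty ⇒ t_empty = 2A√h₀/0.00368.
t_empty = 2·1.85·√3.33/0.00368 = 3.7000·1.8248/0.00368 = 1834.7 s.

1830 s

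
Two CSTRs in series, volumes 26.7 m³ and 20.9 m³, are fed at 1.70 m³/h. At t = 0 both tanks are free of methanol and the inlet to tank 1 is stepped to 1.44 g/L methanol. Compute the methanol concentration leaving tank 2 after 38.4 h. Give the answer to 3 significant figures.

Time constants: τᵢ = Vᵢ/Q for each well-mixed tank.
τ₁ = 26.7/1.70 = 15.706 h; τ₂ = 20.9/1.70 = 12.294 h.
Solving the cascade with C₁(0)=C₂(0)=0 gives C₂(t) = C_in[1 − (τ₁ e^(−t/τ₁) − τ₂ e^(−t/τ₂))/(τ₁ − τ₂)].
At t = 38.4: e^(−t/τ₁) = 0.086731, e^(−t/τ₂) = 0.044005.
C₂ = 1.44·[1 − (15.706·0.086731 − 12.294·0.044005)/(3.4118)] = 1.44·0.75931 = 1.0934 g/L.

1.09 g/L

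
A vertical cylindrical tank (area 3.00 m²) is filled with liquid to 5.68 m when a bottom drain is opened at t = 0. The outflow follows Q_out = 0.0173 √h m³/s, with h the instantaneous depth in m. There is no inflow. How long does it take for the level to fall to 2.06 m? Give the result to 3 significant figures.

Mass balance (ρ constant): A dh/dt = −0.0173 √h.
∫ h^(−1/2) dh = −(0.0173/A) ∫ dt, giving 2√h = 2√h₀ − (0.0173/A) t.
t = 2A(√h₀ − √h)/0.0173 = 2·3.00·(√5.68 − √2.06)/0.0173
  = 6.0000 × (2.3833 − 1.4353) / 0.0173 = 328.79 s.

329 s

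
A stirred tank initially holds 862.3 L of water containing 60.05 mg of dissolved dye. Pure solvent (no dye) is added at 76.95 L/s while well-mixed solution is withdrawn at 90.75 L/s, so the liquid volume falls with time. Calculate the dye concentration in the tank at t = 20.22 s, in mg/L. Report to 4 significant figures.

0.007872 mg/L

Total volume: dV/dt = Q_in − Q_out = -13.8000 L/s, so V(t) = 862.3 − 13.8000 t and V(20.22) = 583.264 L.
Solute balance: dm/dt = 0 − Q_out C = −Q_out m/V(t).
dm/m = −Q_out dt/(V₀ − 13.8000 t); integrating gives ln(m/m₀) = −(Q_out/(Q_in−Q_out)) ln(V/V₀).
m = m₀ (V₀/V)^(Q_out/(Q_in−Q_out)) = 60.05 × (862.3/583.264)^(-6.57609) = 4.59133 mg.
C = m/V = 4.59133/583.264 = 0.00787178 mg/L.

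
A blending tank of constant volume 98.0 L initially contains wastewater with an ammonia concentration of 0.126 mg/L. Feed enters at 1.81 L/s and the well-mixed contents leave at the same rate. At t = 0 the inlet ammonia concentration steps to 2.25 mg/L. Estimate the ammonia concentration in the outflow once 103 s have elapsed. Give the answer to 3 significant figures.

Species balance on the tank: V dC/dt = Q(C_in − C).
So dC/dt = (C_in − C)/τ with τ = V/Q = 98.0/1.81 = 54.144 s.
This is linear first-order; C(t) = C_in + (C₀ − C_in) e^(−t/τ).
C(103) = 2.25 + (0.126 − 2.25)·e^(−103/54.144) = 2.25 + (-2.1240)·0.14922 = 1.9331 mg/L.

1.93 mg/L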